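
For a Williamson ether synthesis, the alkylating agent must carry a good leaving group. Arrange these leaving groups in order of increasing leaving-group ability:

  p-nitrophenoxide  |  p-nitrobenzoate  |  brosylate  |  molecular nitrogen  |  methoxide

methoxide < p-nitrophenoxide < p-nitrobenzoate < brosylate < molecular nitrogen

molecular nitrogen: no meaningful conjugate acid; N₂ departs as an exceptionally stable neutral molecule
brosylate: pKₐ(p-BrC₆H₄SO₃H) ≈ -2.8
p-nitrobenzoate: pKₐ(p-nitrobenzoic acid) ≈ 3.4
p-nitrophenoxide: pKₐ(p-nitrophenol) ≈ 7.2
methoxide: pKₐ(CH₃OH) ≈ 15.5
Reversing gives the worst-to-best order requested.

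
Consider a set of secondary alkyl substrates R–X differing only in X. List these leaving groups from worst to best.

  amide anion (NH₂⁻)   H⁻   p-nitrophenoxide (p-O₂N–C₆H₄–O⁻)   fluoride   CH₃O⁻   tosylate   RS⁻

tosylate: pKₐ(p-CH₃C₆H₄SO₃H (TsOH)) ≈ -2.8
fluoride: pKₐ(HF) ≈ 3.2 — small and strongly basic; the poor halide leaving group
p-nitrophenoxide (p-O₂N–C₆H₄–O⁻): pKₐ(p-nitrophenol) ≈ 7.2 — nitro group delocalises the charge; the classic chromogenic LG
RS⁻: pKₐ(RSH (a thiol)) ≈ 10.5 — moderately basic; rarely leaves without activation
CH₃O⁻: pKₐ(CH₃OH) ≈ 15.5
H⁻: pKₐ(H₂) ≈ 36 — extremely strong base; leaves only in special hydride-transfer contexts
amide anion (NH₂⁻): pKₐ(NH₃) ≈ 38 — extremely strong base; never a leaving group
The question asks for worst first, so the sequence is read in increasing leaving-group ability.

amide anion (NH₂⁻) < H⁻ < CH₃O⁻ < RS⁻ < p-nitrophenoxide (p-O₂N–C₆H₄–O⁻) < fluoride < tosylate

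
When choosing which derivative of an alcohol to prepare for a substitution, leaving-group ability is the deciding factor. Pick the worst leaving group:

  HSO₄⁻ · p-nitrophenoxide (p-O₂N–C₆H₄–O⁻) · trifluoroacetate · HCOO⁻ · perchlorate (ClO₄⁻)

p-nitrophenoxide (p-O₂N–C₆H₄–O⁻)

Leaving-group ability tracks the stability of the departed species; conjugate-acid pKₐ is the usual yardstick (lower pKₐ → better LG).
perchlorate (ClO₄⁻): pKₐ(HClO₄) ≈ -10
HSO₄⁻: pKₐ(H₂SO₄) ≈ -3
trifluoroacetate: pKₐ(CF₃COOH) ≈ 0.2
HCOO⁻: pKₐ(HCOOH) ≈ 3.8
p-nitrophenoxide (p-O₂N–C₆H₄–O⁻): pKₐ(p-nitrophenol) ≈ 7.2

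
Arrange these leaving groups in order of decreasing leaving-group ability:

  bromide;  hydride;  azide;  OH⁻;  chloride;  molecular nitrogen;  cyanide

molecular nitrogen > bromide > chloride > azide > cyanide > OH⁻ > hydride

A good leaving group is a weak base: the lower the pKₐ of its conjugate acid, the more readily it departs.
molecular nitrogen: no meaningful conjugate acid; N₂ departs as an exceptionally stable neutral molecule
bromide: pKₐ(HBr) ≈ -9
chloride: pKₐ(HCl) ≈ -7 — moderately weak base
azide: pKₐ(HN₃) ≈ 4.7 — linear, resonance-stabilised
cyanide: pKₐ(HCN) ≈ 9.2
OH⁻: pKₐ(H₂O) ≈ 15.7 — strong base; essentially never leaves without prior activation
hydride: pKₐ(H₂) ≈ 36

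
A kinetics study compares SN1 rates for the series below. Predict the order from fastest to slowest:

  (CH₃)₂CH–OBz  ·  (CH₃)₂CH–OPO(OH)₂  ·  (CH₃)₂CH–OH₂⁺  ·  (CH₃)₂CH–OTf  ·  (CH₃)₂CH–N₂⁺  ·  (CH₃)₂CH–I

Identical carbon frameworks mean the comparison reduces to leaving-group quality.
Rank by basicity of the departing species: weakest base leaves most easily.
(CH₃)₂CH–N₂⁺ loses N₂: no meaningful conjugate acid; N₂ departs as an exceptionally stable neutral molecule
(CH₃)₂CH–OTf loses OTf⁻: pKₐ(CF₃SO₃H (triflic acid)) ≈ -14
(CH₃)₂CH–I loses I⁻: pKₐ(HI) ≈ -10
(CH₃)₂CH–OH₂⁺ loses H₂O: pKₐ(H₃O⁺) ≈ -1.7
(CH₃)₂CH–OPO(OH)₂ loses H₂PO₄⁻: pKₐ(H₃PO₄) ≈ 2.1
(CH₃)₂CH–OBz loses PhCOO⁻: pKₐ(C₆H₅COOH) ≈ 4.2

(CH₃)₂CH–N₂⁺ > (CH₃)₂CH–OTf > (CH₃)₂CH–I > (CH₃)₂CH–OH₂⁺ > (CH₃)₂CH–OPO(OH)₂ > (CH₃)₂CH–OBz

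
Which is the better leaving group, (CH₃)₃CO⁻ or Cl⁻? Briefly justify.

Cl⁻ is the better leaving group.
pKₐ(HCl) ≈ -7 versus pKₐ(t-BuOH) ≈ 18: Cl⁻ is the much weaker base.
Moderately weak base.

Cl⁻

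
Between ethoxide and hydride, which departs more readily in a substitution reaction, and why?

ethoxide

ethoxide is the better leaving group.
pKₐ(CH₃CH₂OH) ≈ 16 versus pKₐ(H₂) ≈ 36: ethoxide is the much weaker base.
Strong base; alkoxides do not leave unassisted.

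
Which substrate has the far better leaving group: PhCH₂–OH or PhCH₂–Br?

From PhCH₂–OH the departing group would be OH⁻ (pKₐ(H₂O) ≈ 15.7). Strong base; essentially never leaves without prior activation.
From PhCH₂–Br the leaving group is Br⁻ (pKₐ(HBr) ≈ -9). Weak base; good leaving group.
(In practice PhCH₂–Br is made from PhCH₂–OH by treatment with PBr₃, replacing the hydroxyl with bromide.)

PhCH₂–Br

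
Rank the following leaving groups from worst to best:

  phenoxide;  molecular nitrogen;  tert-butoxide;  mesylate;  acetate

tert-butoxide < phenoxide < acetate < mesylate < molecular nitrogen

A good leaving group is a weak base: the lower the pKₐ of its conjugate acid, the more readily it departs.
molecular nitrogen: no meaningful conjugate acid; N₂ departs as an exceptionally stable neutral molecule
mesylate: pKₐ(CH₃SO₃H (MsOH)) ≈ -1.9 — resonance-delocalised alkanesulfonate
acetate: pKₐ(CH₃COOH) ≈ 4.8 — resonance-stabilised but still a weak base
phenoxide: pKₐ(C₆H₅OH (phenol)) ≈ 10
tert-butoxide: pKₐ(t-BuOH) ≈ 18
Reversing gives the worst-to-best order requested.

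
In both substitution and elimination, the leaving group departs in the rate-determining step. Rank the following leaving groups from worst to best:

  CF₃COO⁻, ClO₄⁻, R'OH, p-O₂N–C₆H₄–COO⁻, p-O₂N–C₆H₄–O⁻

A good leaving group is a weak base: the lower the pKₐ of its conjugate acid, the more readily it departs.
ClO₄⁻: pKₐ(HClO₄) ≈ -10 — extremely weak base; rarely used for safety reasons
R'OH: pKₐ(R'OH₂⁺) ≈ -2.4 — neutral; leaves from a protonated ether (an oxonium ion, R–O(H)R'⁺)
CF₃COO⁻: pKₐ(CF₃COOH) ≈ 0.2
p-O₂N–C₆H₄–COO⁻: pKₐ(p-nitrobenzoic acid) ≈ 3.4 — electron-withdrawing nitro group stabilises the carboxylate
p-O₂N–C₆H₄–O⁻: pKₐ(p-nitrophenol) ≈ 7.2 — nitro group delocalises the charge; the classic chromogenic LG
Reversing gives the worst-to-best order requested.

p-O₂N–C₆H₄–O⁻ < p-O₂N–C₆H₄–COO⁻ < CF₃COO⁻ < R'OH < ClO₄⁻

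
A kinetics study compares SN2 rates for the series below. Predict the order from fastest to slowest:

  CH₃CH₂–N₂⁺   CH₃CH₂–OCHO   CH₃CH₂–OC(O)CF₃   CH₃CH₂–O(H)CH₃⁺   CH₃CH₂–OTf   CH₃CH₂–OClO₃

Same R in every case — rank the leaving groups.
A good leaving group is a weak base: the lower the pKₐ of its conjugate acid, the more readily it departs.
CH₃CH₂–N₂⁺ loses N₂: no meaningful conjugate acid; N₂ departs as an exceptionally stable neutral molecule
CH₃CH₂–OTf loses OTf⁻: pKₐ(CF₃SO₃H (triflic acid)) ≈ -14
CH₃CH₂–OClO₃ loses ClO₄⁻: pKₐ(HClO₄) ≈ -10
CH₃CH₂–O(H)CH₃⁺ loses R'OH: pKₐ(R'OH₂⁺) ≈ -2.4
CH₃CH₂–OC(O)CF₃ loses CF₃COO⁻: pKₐ(CF₃COOH) ≈ 0.2
CH₃CH₂–OCHO loses HCOO⁻: pKₐ(HCOOH) ≈ 3.8

CH₃CH₂–N₂⁺ > CH₃CH₂–OTf > CH₃CH₂–OClO₃ > CH₃CH₂–O(H)CH₃⁺ > CH₃CH₂–OC(O)CF₃ > CH₃CH₂–OCHO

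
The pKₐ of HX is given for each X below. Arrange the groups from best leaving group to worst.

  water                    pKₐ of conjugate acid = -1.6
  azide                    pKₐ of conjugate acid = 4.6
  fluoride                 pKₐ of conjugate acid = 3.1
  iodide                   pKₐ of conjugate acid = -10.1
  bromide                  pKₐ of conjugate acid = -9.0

Lower conjugate-acid pKₐ ⇒ weaker base ⇒ better leaving group.
Sorting by the given values: iodide (-10.1), bromide (-9.0), water (-1.6), fluoride (3.1), azide (4.6).

iodide > bromide > water > fluoride > azide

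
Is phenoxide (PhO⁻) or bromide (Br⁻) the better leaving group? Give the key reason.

bromide (Br⁻)

bromide (Br⁻) is the better leaving group.
pKₐ(HBr) ≈ -9 versus pKₐ(C₆H₅OH (phenol)) ≈ 10: bromide (Br⁻) is the much weaker base.
Weak base; good leaving group.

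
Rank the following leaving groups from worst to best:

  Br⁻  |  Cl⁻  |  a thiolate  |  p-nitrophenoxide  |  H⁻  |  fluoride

Br⁻: pKₐ(HBr) ≈ -9 — weak base; good leaving group
Cl⁻: pKₐ(HCl) ≈ -7
fluoride: pKₐ(HF) ≈ 3.2 — small and strongly basic; the poor halide leaving group
p-nitrophenoxide: pKₐ(p-nitrophenol) ≈ 7.2 — nitro group delocalises the charge; the classic chromogenic LG
a thiolate: pKₐ(RSH (a thiol)) ≈ 10.5 — moderately basic; rarely leaves without activation
H⁻: pKₐ(H₂) ≈ 36
Reversing gives the worst-to-best order requested.

H⁻ < a thiolate < p-nitrophenoxide < fluoride < Cl⁻ < Br⁻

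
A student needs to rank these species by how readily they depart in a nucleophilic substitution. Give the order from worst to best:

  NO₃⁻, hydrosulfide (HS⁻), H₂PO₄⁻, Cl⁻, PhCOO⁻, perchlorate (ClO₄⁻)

hydrosulfide (HS⁻) < PhCOO⁻ < H₂PO₄⁻ < NO₃⁻ < Cl⁻ < perchlorate (ClO₄⁻)

A good leaving group is a weak base: the lower the pKₐ of its conjugate acid, the more readily it departs.
perchlorate (ClO₄⁻): pKₐ(HClO₄) ≈ -10
Cl⁻: pKₐ(HCl) ≈ -7
NO₃⁻: pKₐ(HNO₃) ≈ -1.3
H₂PO₄⁻: pKₐ(H₃PO₄) ≈ 2.1
PhCOO⁻: pKₐ(C₆H₅COOH) ≈ 4.2
hydrosulfide (HS⁻): pKₐ(H₂S) ≈ 7
The question asks for worst first, so the sequence is read in increasing leaving-group ability.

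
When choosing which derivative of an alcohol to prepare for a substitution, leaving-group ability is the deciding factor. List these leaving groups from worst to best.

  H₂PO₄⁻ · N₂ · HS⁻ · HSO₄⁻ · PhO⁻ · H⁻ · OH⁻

H⁻ < OH⁻ < PhO⁻ < HS⁻ < H₂PO₄⁻ < HSO₄⁻ < N₂

A good leaving group is a weak base: the lower the pKₐ of its conjugate acid, the more readily it departs.
N₂: no meaningful conjugate acid; N₂ departs as an exceptionally stable neutral molecule
HSO₄⁻: pKₐ(H₂SO₄) ≈ -3
H₂PO₄⁻: pKₐ(H₃PO₄) ≈ 2.1
HS⁻: pKₐ(H₂S) ≈ 7
PhO⁻: pKₐ(C₆H₅OH (phenol)) ≈ 10
OH⁻: pKₐ(H₂O) ≈ 15.7
H⁻: pKₐ(H₂) ≈ 36
Listed from poorest to best leaving group as asked.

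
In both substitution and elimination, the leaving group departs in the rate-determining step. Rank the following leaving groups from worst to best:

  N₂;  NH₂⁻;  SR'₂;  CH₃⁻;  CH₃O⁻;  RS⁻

Leaving-group ability tracks the stability of the departed species; conjugate-acid pKₐ is the usual yardstick (lower pKₐ → better LG).
N₂: no meaningful conjugate acid; N₂ departs as an exceptionally stable neutral molecule
SR'₂: pKₐ(R'₂SH⁺) ≈ -7 — neutral; leaves from a sulfonium salt (R–SR'₂⁺)
RS⁻: pKₐ(RSH (a thiol)) ≈ 10.5
CH₃O⁻: pKₐ(CH₃OH) ≈ 15.5
NH₂⁻: pKₐ(NH₃) ≈ 38 — extremely strong base; never a leaving group
CH₃⁻: pKₐ(CH₄) ≈ 48
The question asks for worst first, so the sequence is read in increasing leaving-group ability.

CH₃⁻ < NH₂⁻ < CH₃O⁻ < RS⁻ < SR'₂ < N₂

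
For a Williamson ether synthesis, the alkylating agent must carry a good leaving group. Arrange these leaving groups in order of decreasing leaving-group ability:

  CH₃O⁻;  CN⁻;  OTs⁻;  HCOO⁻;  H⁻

OTs⁻ > HCOO⁻ > CN⁻ > CH₃O⁻ > H⁻

OTs⁻: pKₐ(p-CH₃C₆H₄SO₃H (TsOH)) ≈ -2.8
HCOO⁻: pKₐ(HCOOH) ≈ 3.8 — resonance-stabilised carboxylate
CN⁻: pKₐ(HCN) ≈ 9.2 — sp carbon stabilises the charge somewhat, but still a poor LG
CH₃O⁻: pKₐ(CH₃OH) ≈ 15.5 — strong base; alkoxides do not leave unassisted
H⁻: pKₐ(H₂) ≈ 36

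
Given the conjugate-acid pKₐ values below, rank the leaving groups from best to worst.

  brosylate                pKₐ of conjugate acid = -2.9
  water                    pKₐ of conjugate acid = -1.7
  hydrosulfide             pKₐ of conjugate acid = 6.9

brosylate > water > hydrosulfide

Lower conjugate-acid pKₐ ⇒ weaker base ⇒ better leaving group.
Sorting by the given values: brosylate (-2.9), water (-1.7), hydrosulfide (6.9).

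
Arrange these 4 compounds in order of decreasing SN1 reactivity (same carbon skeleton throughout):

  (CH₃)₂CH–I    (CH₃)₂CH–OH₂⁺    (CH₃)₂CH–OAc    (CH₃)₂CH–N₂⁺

Identical carbon frameworks mean the comparison reduces to leaving-group quality.
A good leaving group is a weak base: the lower the pKₐ of its conjugate acid, the more readily it departs.
(CH₃)₂CH–N₂⁺ loses N₂: no meaningful conjugate acid; N₂ departs as an exceptionally stable neutral molecule
(CH₃)₂CH–I loses I⁻: pKₐ(HI) ≈ -10
(CH₃)₂CH–OH₂⁺ loses H₂O: pKₐ(H₃O⁺) ≈ -1.7
(CH₃)₂CH–OAc loses AcO⁻: pKₐ(CH₃COOH) ≈ 4.8

(CH₃)₂CH–N₂⁺ > (CH₃)₂CH–I > (CH₃)₂CH–OH₂⁺ > (CH₃)₂CH–OAc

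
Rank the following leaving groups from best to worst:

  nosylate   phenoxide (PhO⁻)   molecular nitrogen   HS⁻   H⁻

molecular nitrogen > nosylate > HS⁻ > phenoxide (PhO⁻) > H⁻

A good leaving group is a weak base: the lower the pKₐ of its conjugate acid, the more readily it departs.
molecular nitrogen: no meaningful conjugate acid; N₂ departs as an exceptionally stable neutral molecule
nosylate: pKₐ(p-O₂NC₆H₄SO₃H) ≈ -3.5 — p-nitro group further stabilises the sulfonate
HS⁻: pKₐ(H₂S) ≈ 7
phenoxide (PhO⁻): pKₐ(C₆H₅OH (phenol)) ≈ 10
H⁻: pKₐ(H₂) ≈ 36 — extremely strong base; leaves only in special hydride-transfer contexts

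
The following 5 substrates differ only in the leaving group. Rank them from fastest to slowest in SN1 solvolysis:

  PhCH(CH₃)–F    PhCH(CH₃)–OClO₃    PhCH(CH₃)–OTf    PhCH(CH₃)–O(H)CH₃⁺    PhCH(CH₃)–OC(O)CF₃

PhCH(CH₃)–OTf > PhCH(CH₃)–OClO₃ > PhCH(CH₃)–O(H)CH₃⁺ > PhCH(CH₃)–OC(O)CF₃ > PhCH(CH₃)–F

Identical carbon frameworks mean the comparison reduces to leaving-group quality.
A good leaving group is a weak base: the lower the pKₐ of its conjugate acid, the more readily it departs.
PhCH(CH₃)–OTf loses OTf⁻: pKₐ(CF₃SO₃H (triflic acid)) ≈ -14
PhCH(CH₃)–OClO₃ loses ClO₄⁻: pKₐ(HClO₄) ≈ -10
PhCH(CH₃)–O(H)CH₃⁺ loses R'OH: pKₐ(R'OH₂⁺) ≈ -2.4
PhCH(CH₃)–OC(O)CF₃ loses CF₃COO⁻: pKₐ(CF₃COOH) ≈ 0.2
PhCH(CH₃)–F loses F⁻: pKₐ(HF) ≈ 3.2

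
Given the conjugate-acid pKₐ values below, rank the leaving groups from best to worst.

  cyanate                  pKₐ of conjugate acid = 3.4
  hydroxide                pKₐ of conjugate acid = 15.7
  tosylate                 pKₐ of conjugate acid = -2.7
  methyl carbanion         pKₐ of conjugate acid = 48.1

Lower conjugate-acid pKₐ ⇒ weaker base ⇒ better leaving group.
Sorting by the given values: tosylate (-2.7), cyanate (3.4), hydroxide (15.7), methyl carbanion (48.1).

tosylate > cyanate > hydroxide > methyl carbanion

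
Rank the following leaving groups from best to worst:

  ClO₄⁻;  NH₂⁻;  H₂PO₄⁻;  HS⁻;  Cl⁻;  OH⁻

A good leaving group is a weak base: the lower the pKₐ of its conjugate acid, the more readily it departs.
ClO₄⁻: pKₐ(HClO₄) ≈ -10
Cl⁻: pKₐ(HCl) ≈ -7
H₂PO₄⁻: pKₐ(H₃PO₄) ≈ 2.1
HS⁻: pKₐ(H₂S) ≈ 7
OH⁻: pKₐ(H₂O) ≈ 15.7
NH₂⁻: pKₐ(NH₃) ≈ 38

ClO₄⁻ > Cl⁻ > H₂PO₄⁻ > HS⁻ > OH⁻ > NH₂⁻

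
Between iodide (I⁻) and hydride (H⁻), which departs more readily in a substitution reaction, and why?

iodide (I⁻) is the better leaving group.
pKₐ(HI) ≈ -10 versus pKₐ(H₂) ≈ 36: iodide (I⁻) is the much weaker base.
Large, highly polarisable; very weak base.

iodide (I⁻)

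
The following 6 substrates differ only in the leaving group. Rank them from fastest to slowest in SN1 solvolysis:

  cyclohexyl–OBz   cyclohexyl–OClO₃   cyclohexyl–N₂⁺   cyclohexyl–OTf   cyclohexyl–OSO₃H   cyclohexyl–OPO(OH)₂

Identical carbon frameworks mean the comparison reduces to leaving-group quality.
Leaving-group ability tracks the stability of the departed species; conjugate-acid pKₐ is the usual yardstick (lower pKₐ → better LG).
cyclohexyl–N₂⁺ loses N₂: no meaningful conjugate acid; N₂ departs as an exceptionally stable neutral molecule
cyclohexyl–OTf loses OTf⁻: pKₐ(CF₃SO₃H (triflic acid)) ≈ -14
cyclohexyl–OClO₃ loses ClO₄⁻: pKₐ(HClO₄) ≈ -10
cyclohexyl–OSO₃H loses HSO₄⁻: pKₐ(H₂SO₄) ≈ -3
cyclohexyl–OPO(OH)₂ loses H₂PO₄⁻: pKₐ(H₃PO₄) ≈ 2.1
cyclohexyl–OBz loses PhCOO⁻: pKₐ(C₆H₅COOH) ≈ 4.2

cyclohexyl–N₂⁺ > cyclohexyl–OTf > cyclohexyl–OClO₃ > cyclohexyl–OSO₃H > cyclohexyl–OPO(OH)₂ > cyclohexyl–OBz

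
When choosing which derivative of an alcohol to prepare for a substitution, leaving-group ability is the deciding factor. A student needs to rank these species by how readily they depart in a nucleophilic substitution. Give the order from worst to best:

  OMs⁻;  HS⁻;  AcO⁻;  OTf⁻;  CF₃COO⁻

Rank by basicity of the departing species: weakest base leaves most easily.
OTf⁻: pKₐ(CF₃SO₃H (triflic acid)) ≈ -14 — charge spread over three oxygens and a CF₃ group; the premier leaving group in synthesis
OMs⁻: pKₐ(CH₃SO₃H (MsOH)) ≈ -1.9 — resonance-delocalised alkanesulfonate
CF₃COO⁻: pKₐ(CF₃COOH) ≈ 0.2 — strongly electron-withdrawing CF₃ stabilises the carboxylate
AcO⁻: pKₐ(CH₃COOH) ≈ 4.8
HS⁻: pKₐ(H₂S) ≈ 7
The question asks for worst first, so the sequence is read in increasing leaving-group ability.

HS⁻ < AcO⁻ < CF₃COO⁻ < OMs⁻ < OTf⁻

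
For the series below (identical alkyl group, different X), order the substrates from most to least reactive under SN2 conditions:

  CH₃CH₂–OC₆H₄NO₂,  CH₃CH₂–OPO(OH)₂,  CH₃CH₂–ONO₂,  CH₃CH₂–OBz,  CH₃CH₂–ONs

CH₃CH₂–ONs > CH₃CH₂–ONO₂ > CH₃CH₂–OPO(OH)₂ > CH₃CH₂–OBz > CH₃CH₂–OC₆H₄NO₂

With the same alkyl group throughout, only the leaving group differentiates the rates.
Rank by basicity of the departing species: weakest base leaves most easily.
CH₃CH₂–ONs loses ONs⁻: pKₐ(p-O₂NC₆H₄SO₃H) ≈ -3.5
CH₃CH₂–ONO₂ loses NO₃⁻: pKₐ(HNO₃) ≈ -1.3
CH₃CH₂–OPO(OH)₂ loses H₂PO₄⁻: pKₐ(H₃PO₄) ≈ 2.1
CH₃CH₂–OBz loses PhCOO⁻: pKₐ(C₆H₅COOH) ≈ 4.2
CH₃CH₂–OC₆H₄NO₂ loses p-O₂N–C₆H₄–O⁻: pKₐ(p-nitrophenol) ≈ 7.2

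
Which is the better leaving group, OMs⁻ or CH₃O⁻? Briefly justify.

OMs⁻

OMs⁻ is the better leaving group.
pKₐ(CH₃SO₃H (MsOH)) ≈ -1.9 versus pKₐ(CH₃OH) ≈ 15.5: OMs⁻ is the much weaker base.
Resonance-delocalised alkanesulfonate.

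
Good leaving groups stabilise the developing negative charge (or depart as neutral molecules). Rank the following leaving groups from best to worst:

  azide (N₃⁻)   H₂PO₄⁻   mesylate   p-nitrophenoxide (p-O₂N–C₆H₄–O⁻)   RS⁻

Rank by basicity of the departing species: weakest base leaves most easily.
mesylate: pKₐ(CH₃SO₃H (MsOH)) ≈ -1.9
H₂PO₄⁻: pKₐ(H₃PO₄) ≈ 2.1
azide (N₃⁻): pKₐ(HN₃) ≈ 4.7
p-nitrophenoxide (p-O₂N–C₆H₄–O⁻): pKₐ(p-nitrophenol) ≈ 7.2
RS⁻: pKₐ(RSH (a thiol)) ≈ 10.5

mesylate > H₂PO₄⁻ > azide (N₃⁻) > p-nitrophenoxide (p-O₂N–C₆H₄–O⁻) > RS⁻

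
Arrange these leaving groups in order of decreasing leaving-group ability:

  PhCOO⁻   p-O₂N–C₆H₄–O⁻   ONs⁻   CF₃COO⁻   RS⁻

ONs⁻ > CF₃COO⁻ > PhCOO⁻ > p-O₂N–C₆H₄–O⁻ > RS⁻

The more stable X⁻ (or X) is on its own — i.e. the weaker a base it is — the better a leaving group it makes.
ONs⁻: pKₐ(p-O₂NC₆H₄SO₃H) ≈ -3.5
CF₃COO⁻: pKₐ(CF₃COOH) ≈ 0.2
PhCOO⁻: pKₐ(C₆H₅COOH) ≈ 4.2
p-O₂N–C₆H₄–O⁻: pKₐ(p-nitrophenol) ≈ 7.2
RS⁻: pKₐ(RSH (a thiol)) ≈ 10.5 — moderately basic; rarely leaves without activation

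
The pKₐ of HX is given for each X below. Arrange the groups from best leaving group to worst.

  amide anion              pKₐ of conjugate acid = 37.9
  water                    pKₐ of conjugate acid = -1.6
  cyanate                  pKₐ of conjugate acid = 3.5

water > cyanate > amide anion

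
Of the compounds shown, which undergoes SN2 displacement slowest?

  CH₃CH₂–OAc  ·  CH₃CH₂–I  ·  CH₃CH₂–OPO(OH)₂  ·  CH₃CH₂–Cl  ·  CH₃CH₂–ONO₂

Identical carbon frameworks mean the comparison reduces to leaving-group quality.
The more stable X⁻ (or X) is on its own — i.e. the weaker a base it is — the better a leaving group it makes.
CH₃CH₂–I loses I⁻: pKₐ(HI) ≈ -10
CH₃CH₂–Cl loses Cl⁻: pKₐ(HCl) ≈ -7
CH₃CH₂–ONO₂ loses NO₃⁻: pKₐ(HNO₃) ≈ -1.3
CH₃CH₂–OPO(OH)₂ loses H₂PO₄⁻: pKₐ(H₃PO₄) ≈ 2.1
CH₃CH₂–OAc loses AcO⁻: pKₐ(CH₃COOH) ≈ 4.8

CH₃CH₂–OAc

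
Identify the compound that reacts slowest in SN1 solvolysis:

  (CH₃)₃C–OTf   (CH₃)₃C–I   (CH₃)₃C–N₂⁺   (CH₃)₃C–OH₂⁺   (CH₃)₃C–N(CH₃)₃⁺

The skeletons are identical, so relative rate is governed entirely by leaving-group ability.
The more stable X⁻ (or X) is on its own — i.e. the weaker a base it is — the better a leaving group it makes.
(CH₃)₃C–N₂⁺ loses N₂: no meaningful conjugate acid; N₂ departs as an exceptionally stable neutral molecule
(CH₃)₃C–OTf loses OTf⁻: pKₐ(CF₃SO₃H (triflic acid)) ≈ -14
(CH₃)₃C–I loses I⁻: pKₐ(HI) ≈ -10
(CH₃)₃C–OH₂⁺ loses H₂O: pKₐ(H₃O⁺) ≈ -1.7
(CH₃)₃C–N(CH₃)₃⁺ loses NR'₃: pKₐ(R'₃NH⁺) ≈ 10.7

(CH₃)₃C–N(CH₃)₃⁺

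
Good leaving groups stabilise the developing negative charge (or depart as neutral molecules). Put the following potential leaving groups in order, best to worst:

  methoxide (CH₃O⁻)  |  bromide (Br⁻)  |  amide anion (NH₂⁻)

Leaving-group ability tracks the stability of the departed species; conjugate-acid pKₐ is the usual yardstick (lower pKₐ → better LG).
bromide (Br⁻): pKₐ(HBr) ≈ -9
methoxide (CH₃O⁻): pKₐ(CH₃OH) ≈ 15.5
amide anion (NH₂⁻): pKₐ(NH₃) ≈ 38

bromide (Br⁻) > methoxide (CH₃O⁻) > amide anion (NH₂⁻)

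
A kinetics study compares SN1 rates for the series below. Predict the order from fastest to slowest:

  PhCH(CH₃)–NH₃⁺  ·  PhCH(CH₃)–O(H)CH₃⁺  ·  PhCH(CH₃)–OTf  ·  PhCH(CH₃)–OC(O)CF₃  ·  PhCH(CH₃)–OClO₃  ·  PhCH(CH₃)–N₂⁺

The skeletons are identical, so relative rate is governed entirely by leaving-group ability.
Leaving-group ability tracks the stability of the departed species; conjugate-acid pKₐ is the usual yardstick (lower pKₐ → better LG).
PhCH(CH₃)–N₂⁺ loses N₂: no meaningful conjugate acid; N₂ departs as an exceptionally stable neutral molecule
PhCH(CH₃)–OTf loses OTf⁻: pKₐ(CF₃SO₃H (triflic acid)) ≈ -14
PhCH(CH₃)–OClO₃ loses ClO₄⁻: pKₐ(HClO₄) ≈ -10
PhCH(CH₃)–O(H)CH₃⁺ loses R'OH: pKₐ(R'OH₂⁺) ≈ -2.4
PhCH(CH₃)–OC(O)CF₃ loses CF₃COO⁻: pKₐ(CF₃COOH) ≈ 0.2
PhCH(CH₃)–NH₃⁺ loses NH₃: pKₐ(NH₄⁺) ≈ 9.2

PhCH(CH₃)–N₂⁺ > PhCH(CH₃)–OTf > PhCH(CH₃)–OClO₃ > PhCH(CH₃)–O(H)CH₃⁺ > PhCH(CH₃)–OC(O)CF₃ > PhCH(CH₃)–NH₃⁺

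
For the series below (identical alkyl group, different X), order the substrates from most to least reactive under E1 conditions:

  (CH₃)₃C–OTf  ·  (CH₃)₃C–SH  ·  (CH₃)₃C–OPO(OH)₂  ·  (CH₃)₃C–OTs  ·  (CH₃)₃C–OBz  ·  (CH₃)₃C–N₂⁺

(CH₃)₃C–N₂⁺ > (CH₃)₃C–OTf > (CH₃)₃C–OTs > (CH₃)₃C–OPO(OH)₂ > (CH₃)₃C–OBz > (CH₃)₃C–SH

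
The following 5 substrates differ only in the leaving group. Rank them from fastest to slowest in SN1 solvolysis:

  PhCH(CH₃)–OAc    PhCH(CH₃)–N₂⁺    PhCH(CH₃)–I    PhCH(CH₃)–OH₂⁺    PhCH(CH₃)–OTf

Same R in every case — rank the leaving groups.
Leaving-group ability tracks the stability of the departed species; conjugate-acid pKₐ is the usual yardstick (lower pKₐ → better LG).
PhCH(CH₃)–N₂⁺ loses N₂: no meaningful conjugate acid; N₂ departs as an exceptionally stable neutral molecule
PhCH(CH₃)–OTf loses OTf⁻: pKₐ(CF₃SO₃H (triflic acid)) ≈ -14
PhCH(CH₃)–I loses I⁻: pKₐ(HI) ≈ -10
PhCH(CH₃)–OH₂⁺ loses H₂O: pKₐ(H₃O⁺) ≈ -1.7
PhCH(CH₃)–OAc loses AcO⁻: pKₐ(CH₃COOH) ≈ 4.8

PhCH(CH₃)–N₂⁺ > PhCH(CH₃)–OTf > PhCH(CH₃)–I > PhCH(CH₃)–OH₂⁺ > PhCH(CH₃)–OAc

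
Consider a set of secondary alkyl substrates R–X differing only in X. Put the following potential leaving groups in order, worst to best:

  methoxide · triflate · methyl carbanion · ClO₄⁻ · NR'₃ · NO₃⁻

methyl carbanion < methoxide < NR'₃ < NO₃⁻ < ClO₄⁻ < triflate

Rank by basicity of the departing species: weakest base leaves most easily.
triflate: pKₐ(CF₃SO₃H (triflic acid)) ≈ -14 — charge spread over three oxygens and a CF₃ group; the premier leaving group in synthesis
ClO₄⁻: pKₐ(HClO₄) ≈ -10
NO₃⁻: pKₐ(HNO₃) ≈ -1.3 — resonance-delocalised over three oxygens
NR'₃: pKₐ(R'₃NH⁺) ≈ 10.7
methoxide: pKₐ(CH₃OH) ≈ 15.5 — strong base; alkoxides do not leave unassisted
methyl carbanion: pKₐ(CH₄) ≈ 48 — unstabilised carbanion; the worst conceivable leaving group
The question asks for worst first, so the sequence is read in increasing leaving-group ability.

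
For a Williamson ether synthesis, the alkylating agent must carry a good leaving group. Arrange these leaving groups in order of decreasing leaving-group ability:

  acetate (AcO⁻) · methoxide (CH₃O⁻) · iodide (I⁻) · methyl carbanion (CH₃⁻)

iodide (I⁻): pKₐ(HI) ≈ -10
acetate (AcO⁻): pKₐ(CH₃COOH) ≈ 4.8
methoxide (CH₃O⁻): pKₐ(CH₃OH) ≈ 15.5
methyl carbanion (CH₃⁻): pKₐ(CH₄) ≈ 48

iodide (I⁻) > acetate (AcO⁻) > methoxide (CH₃O⁻) > methyl carbanion (CH₃⁻)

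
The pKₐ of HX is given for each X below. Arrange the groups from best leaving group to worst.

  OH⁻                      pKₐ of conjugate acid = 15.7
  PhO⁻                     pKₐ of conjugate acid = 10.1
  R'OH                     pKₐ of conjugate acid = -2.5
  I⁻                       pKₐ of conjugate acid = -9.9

Lower conjugate-acid pKₐ ⇒ weaker base ⇒ better leaving group.
Sorting by the given values: I⁻ (-9.9), R'OH (-2.5), PhO⁻ (10.1), OH⁻ (15.7).

I⁻ > R'OH > PhO⁻ > OH⁻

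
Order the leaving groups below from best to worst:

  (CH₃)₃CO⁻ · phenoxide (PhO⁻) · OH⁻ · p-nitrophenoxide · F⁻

The more stable X⁻ (or X) is on its own — i.e. the weaker a base it is — the better a leaving group it makes.
F⁻: pKₐ(HF) ≈ 3.2
p-nitrophenoxide: pKₐ(p-nitrophenol) ≈ 7.2
phenoxide (PhO⁻): pKₐ(C₆H₅OH (phenol)) ≈ 10
OH⁻: pKₐ(H₂O) ≈ 15.7
(CH₃)₃CO⁻: pKₐ(t-BuOH) ≈ 18

F⁻ > p-nitrophenoxide > phenoxide (PhO⁻) > OH⁻ > (CH₃)₃CO⁻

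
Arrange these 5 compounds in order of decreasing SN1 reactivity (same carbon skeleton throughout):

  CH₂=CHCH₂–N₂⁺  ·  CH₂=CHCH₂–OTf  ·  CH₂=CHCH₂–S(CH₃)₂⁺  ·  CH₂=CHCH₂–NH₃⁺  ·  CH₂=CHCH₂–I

CH₂=CHCH₂–N₂⁺ > CH₂=CHCH₂–OTf > CH₂=CHCH₂–I > CH₂=CHCH₂–S(CH₃)₂⁺ > CH₂=CHCH₂–NH₃⁺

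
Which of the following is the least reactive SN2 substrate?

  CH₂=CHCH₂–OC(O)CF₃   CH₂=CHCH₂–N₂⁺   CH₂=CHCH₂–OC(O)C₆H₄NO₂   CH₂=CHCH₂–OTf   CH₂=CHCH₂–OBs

Identical carbon frameworks mean the comparison reduces to leaving-group quality.
Leaving-group ability tracks the stability of the departed species; conjugate-acid pKₐ is the usual yardstick (lower pKₐ → better LG).
CH₂=CHCH₂–N₂⁺ loses N₂: no meaningful conjugate acid; N₂ departs as an exceptionally stable neutral molecule
CH₂=CHCH₂–OTf loses OTf⁻: pKₐ(CF₃SO₃H (triflic acid)) ≈ -14
CH₂=CHCH₂–OBs loses OBs⁻: pKₐ(p-BrC₆H₄SO₃H) ≈ -2.8
CH₂=CHCH₂–OC(O)CF₃ loses CF₃COO⁻: pKₐ(CF₃COOH) ≈ 0.2
CH₂=CHCH₂–OC(O)C₆H₄NO₂ loses p-O₂N–C₆H₄–COO⁻: pKₐ(p-nitrobenzoic acid) ≈ 3.4

CH₂=CHCH₂–OC(O)C₆H₄NO₂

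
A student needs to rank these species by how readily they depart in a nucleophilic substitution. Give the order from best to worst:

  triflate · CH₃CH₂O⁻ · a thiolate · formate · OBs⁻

The more stable X⁻ (or X) is on its own — i.e. the weaker a base it is — the better a leaving group it makes.
triflate: pKₐ(CF₃SO₃H (triflic acid)) ≈ -14 — charge spread over three oxygens and a CF₃ group; the premier leaving group in synthesis
OBs⁻: pKₐ(p-BrC₆H₄SO₃H) ≈ -2.8
formate: pKₐ(HCOOH) ≈ 3.8 — resonance-stabilised carboxylate
a thiolate: pKₐ(RSH (a thiol)) ≈ 10.5
CH₃CH₂O⁻: pKₐ(CH₃CH₂OH) ≈ 16 — strong base; alkoxides do not leave unassisted

triflate > OBs⁻ > formate > a thiolate > CH₃CH₂O⁻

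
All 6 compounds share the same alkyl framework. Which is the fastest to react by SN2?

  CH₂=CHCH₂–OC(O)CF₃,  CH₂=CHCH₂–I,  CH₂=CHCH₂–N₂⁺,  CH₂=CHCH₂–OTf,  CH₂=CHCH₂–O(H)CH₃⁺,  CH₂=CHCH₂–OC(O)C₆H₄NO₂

CH₂=CHCH₂–N₂⁺

Identical carbon frameworks mean the comparison reduces to leaving-group quality.
The more stable X⁻ (or X) is on its own — i.e. the weaker a base it is — the better a leaving group it makes.
CH₂=CHCH₂–N₂⁺ loses N₂: no meaningful conjugate acid; N₂ departs as an exceptionally stable neutral molecule
CH₂=CHCH₂–OTf loses OTf⁻: pKₐ(CF₃SO₃H (triflic acid)) ≈ -14
CH₂=CHCH₂–I loses I⁻: pKₐ(HI) ≈ -10
CH₂=CHCH₂–O(H)CH₃⁺ loses R'OH: pKₐ(R'OH₂⁺) ≈ -2.4
CH₂=CHCH₂–OC(O)CF₃ loses CF₃COO⁻: pKₐ(CF₃COOH) ≈ 0.2
CH₂=CHCH₂–OC(O)C₆H₄NO₂ loses p-O₂N–C₆H₄–COO⁻: pKₐ(p-nitrobenzoic acid) ≈ 3.4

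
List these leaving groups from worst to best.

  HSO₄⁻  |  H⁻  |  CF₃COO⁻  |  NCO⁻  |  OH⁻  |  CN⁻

Leaving-group ability tracks the stability of the departed species; conjugate-acid pKₐ is the usual yardstick (lower pKₐ → better LG).
HSO₄⁻: pKₐ(H₂SO₄) ≈ -3 — conjugate base of a strong mineral acid
CF₃COO⁻: pKₐ(CF₃COOH) ≈ 0.2 — strongly electron-withdrawing CF₃ stabilises the carboxylate
NCO⁻: pKₐ(HOCN) ≈ 3.5
CN⁻: pKₐ(HCN) ≈ 9.2 — sp carbon stabilises the charge somewhat, but still a poor LG
OH⁻: pKₐ(H₂O) ≈ 15.7 — strong base; essentially never leaves without prior activation
H⁻: pKₐ(H₂) ≈ 36
Listed from poorest to best leaving group as asked.

H⁻ < OH⁻ < CN⁻ < NCO⁻ < CF₃COO⁻ < HSO₄⁻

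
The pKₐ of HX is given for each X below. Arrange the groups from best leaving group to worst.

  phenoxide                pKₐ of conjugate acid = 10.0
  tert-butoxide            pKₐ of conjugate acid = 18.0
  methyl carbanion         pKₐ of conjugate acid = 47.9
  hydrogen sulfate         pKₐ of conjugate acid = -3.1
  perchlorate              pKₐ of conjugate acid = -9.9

perchlorate > hydrogen sulfate > phenoxide > tert-butoxide > methyl carbanion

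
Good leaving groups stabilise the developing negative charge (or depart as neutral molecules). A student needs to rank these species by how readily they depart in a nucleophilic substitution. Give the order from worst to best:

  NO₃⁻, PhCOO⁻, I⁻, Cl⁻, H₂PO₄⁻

PhCOO⁻ < H₂PO₄⁻ < NO₃⁻ < Cl⁻ < I⁻

The more stable X⁻ (or X) is on its own — i.e. the weaker a base it is — the better a leaving group it makes.
I⁻: pKₐ(HI) ≈ -10 — large, highly polarisable; very weak base
Cl⁻: pKₐ(HCl) ≈ -7
NO₃⁻: pKₐ(HNO₃) ≈ -1.3 — resonance-delocalised over three oxygens
H₂PO₄⁻: pKₐ(H₃PO₄) ≈ 2.1 — moderate base; biological leaving group after further activation
PhCOO⁻: pKₐ(C₆H₅COOH) ≈ 4.2 — aryl carboxylate
Reversing gives the worst-to-best order requested.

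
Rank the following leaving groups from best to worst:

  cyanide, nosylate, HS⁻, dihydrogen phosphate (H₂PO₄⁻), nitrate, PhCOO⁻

nosylate: pKₐ(p-O₂NC₆H₄SO₃H) ≈ -3.5 — p-nitro group further stabilises the sulfonate
nitrate: pKₐ(HNO₃) ≈ -1.3
dihydrogen phosphate (H₂PO₄⁻): pKₐ(H₃PO₄) ≈ 2.1
PhCOO⁻: pKₐ(C₆H₅COOH) ≈ 4.2 — aryl carboxylate
HS⁻: pKₐ(H₂S) ≈ 7 — larger and more polarisable than the oxygen analogue
cyanide: pKₐ(HCN) ≈ 9.2 — sp carbon stabilises the charge somewhat, but still a poor LG

nosylate > nitrate > dihydrogen phosphate (H₂PO₄⁻) > PhCOO⁻ > HS⁻ > cyanide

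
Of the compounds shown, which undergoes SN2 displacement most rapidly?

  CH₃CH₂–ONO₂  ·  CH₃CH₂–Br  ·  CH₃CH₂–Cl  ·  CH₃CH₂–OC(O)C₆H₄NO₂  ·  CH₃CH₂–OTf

CH₃CH₂–OTf

The skeletons are identical, so relative rate is governed entirely by leaving-group ability.
Rank by basicity of the departing species: weakest base leaves most easily.
CH₃CH₂–OTf loses OTf⁻: pKₐ(CF₃SO₃H (triflic acid)) ≈ -14
CH₃CH₂–Br loses Br⁻: pKₐ(HBr) ≈ -9
CH₃CH₂–Cl loses Cl⁻: pKₐ(HCl) ≈ -7
CH₃CH₂–ONO₂ loses NO₃⁻: pKₐ(HNO₃) ≈ -1.3
CH₃CH₂–OC(O)C₆H₄NO₂ loses p-O₂N–C₆H₄–COO⁻: pKₐ(p-nitrobenzoic acid) ≈ 3.4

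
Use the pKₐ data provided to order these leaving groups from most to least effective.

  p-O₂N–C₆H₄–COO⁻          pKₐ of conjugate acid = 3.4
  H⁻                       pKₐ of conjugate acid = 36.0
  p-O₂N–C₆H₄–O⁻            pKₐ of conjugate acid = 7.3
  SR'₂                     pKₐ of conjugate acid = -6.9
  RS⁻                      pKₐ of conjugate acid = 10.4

SR'₂ > p-O₂N–C₆H₄–COO⁻ > p-O₂N–C₆H₄–O⁻ > RS⁻ > H⁻

Lower conjugate-acid pKₐ ⇒ weaker base ⇒ better leaving group.
Sorting by the given values: SR'₂ (-6.9), p-O₂N–C₆H₄–COO⁻ (3.4), p-O₂N–C₆H₄–O⁻ (7.3), RS⁻ (10.4), H⁻ (36.0).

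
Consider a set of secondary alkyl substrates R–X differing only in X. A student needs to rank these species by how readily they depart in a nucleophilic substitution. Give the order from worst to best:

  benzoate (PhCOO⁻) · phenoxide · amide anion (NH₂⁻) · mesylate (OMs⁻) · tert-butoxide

mesylate (OMs⁻): pKₐ(CH₃SO₃H (MsOH)) ≈ -1.9
benzoate (PhCOO⁻): pKₐ(C₆H₅COOH) ≈ 4.2 — aryl carboxylate
phenoxide: pKₐ(C₆H₅OH (phenol)) ≈ 10 — resonance into the ring helps, but still a poor LG
tert-butoxide: pKₐ(t-BuOH) ≈ 18 — bulky, strongly basic alkoxide
amide anion (NH₂⁻): pKₐ(NH₃) ≈ 38
Listed from poorest to best leaving group as asked.

amide anion (NH₂⁻) < tert-butoxide < phenoxide < benzoate (PhCOO⁻) < mesylate (OMs⁻)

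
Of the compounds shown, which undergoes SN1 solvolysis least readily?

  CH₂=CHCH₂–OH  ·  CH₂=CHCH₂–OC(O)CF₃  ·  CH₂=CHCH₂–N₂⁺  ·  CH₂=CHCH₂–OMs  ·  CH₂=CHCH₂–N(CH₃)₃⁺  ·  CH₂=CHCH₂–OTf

With the same alkyl group throughout, only the leaving group differentiates the rates.
The more stable X⁻ (or X) is on its own — i.e. the weaker a base it is — the better a leaving group it makes.
CH₂=CHCH₂–N₂⁺ loses N₂: no meaningful conjugate acid; N₂ departs as an exceptionally stable neutral molecule
CH₂=CHCH₂–OTf loses OTf⁻: pKₐ(CF₃SO₃H (triflic acid)) ≈ -14
CH₂=CHCH₂–OMs loses OMs⁻: pKₐ(CH₃SO₃H (MsOH)) ≈ -1.9
CH₂=CHCH₂–OC(O)CF₃ loses CF₃COO⁻: pKₐ(CF₃COOH) ≈ 0.2
CH₂=CHCH₂–N(CH₃)₃⁺ loses NR'₃: pKₐ(R'₃NH⁺) ≈ 10.7
CH₂=CHCH₂–OH loses OH⁻: pKₐ(H₂O) ≈ 15.7

CH₂=CHCH₂–OH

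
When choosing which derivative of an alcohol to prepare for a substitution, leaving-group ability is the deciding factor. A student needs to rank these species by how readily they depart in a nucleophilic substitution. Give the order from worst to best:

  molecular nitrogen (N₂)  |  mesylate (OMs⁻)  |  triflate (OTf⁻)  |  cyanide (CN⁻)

The more stable X⁻ (or X) is on its own — i.e. the weaker a base it is — the better a leaving group it makes.
molecular nitrogen (N₂): no meaningful conjugate acid; N₂ departs as an exceptionally stable neutral molecule
triflate (OTf⁻): pKₐ(CF₃SO₃H (triflic acid)) ≈ -14
mesylate (OMs⁻): pKₐ(CH₃SO₃H (MsOH)) ≈ -1.9
cyanide (CN⁻): pKₐ(HCN) ≈ 9.2
Reversing gives the worst-to-best order requested.

cyanide (CN⁻) < mesylate (OMs⁻) < triflate (OTf⁻) < molecular nitrogen (N₂)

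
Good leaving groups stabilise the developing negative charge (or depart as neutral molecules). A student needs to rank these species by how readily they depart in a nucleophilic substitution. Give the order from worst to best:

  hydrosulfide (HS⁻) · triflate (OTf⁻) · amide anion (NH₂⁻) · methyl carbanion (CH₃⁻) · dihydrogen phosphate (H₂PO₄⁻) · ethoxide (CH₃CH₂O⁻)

The more stable X⁻ (or X) is on its own — i.e. the weaker a base it is — the better a leaving group it makes.
triflate (OTf⁻): pKₐ(CF₃SO₃H (triflic acid)) ≈ -14
dihydrogen phosphate (H₂PO₄⁻): pKₐ(H₃PO₄) ≈ 2.1
hydrosulfide (HS⁻): pKₐ(H₂S) ≈ 7
ethoxide (CH₃CH₂O⁻): pKₐ(CH₃CH₂OH) ≈ 16 — strong base; alkoxides do not leave unassisted
amide anion (NH₂⁻): pKₐ(NH₃) ≈ 38
methyl carbanion (CH₃⁻): pKₐ(CH₄) ≈ 48
Listed from poorest to best leaving group as asked.

methyl carbanion (CH₃⁻) < amide anion (NH₂⁻) < ethoxide (CH₃CH₂O⁻) < hydrosulfide (HS⁻) < dihydrogen phosphate (H₂PO₄⁻) < triflate (OTf⁻)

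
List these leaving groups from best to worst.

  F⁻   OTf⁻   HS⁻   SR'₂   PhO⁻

OTf⁻ > SR'₂ > F⁻ > HS⁻ > PhO⁻

Leaving-group ability tracks the stability of the departed species; conjugate-acid pKₐ is the usual yardstick (lower pKₐ → better LG).
OTf⁻: pKₐ(CF₃SO₃H (triflic acid)) ≈ -14
SR'₂: pKₐ(R'₂SH⁺) ≈ -7
F⁻: pKₐ(HF) ≈ 3.2
HS⁻: pKₐ(H₂S) ≈ 7
PhO⁻: pKₐ(C₆H₅OH (phenol)) ≈ 10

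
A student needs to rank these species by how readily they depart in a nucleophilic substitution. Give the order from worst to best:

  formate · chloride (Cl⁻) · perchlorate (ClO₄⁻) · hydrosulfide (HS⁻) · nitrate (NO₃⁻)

perchlorate (ClO₄⁻): pKₐ(HClO₄) ≈ -10 — extremely weak base; rarely used for safety reasons
chloride (Cl⁻): pKₐ(HCl) ≈ -7
nitrate (NO₃⁻): pKₐ(HNO₃) ≈ -1.3 — resonance-delocalised over three oxygens
formate: pKₐ(HCOOH) ≈ 3.8
hydrosulfide (HS⁻): pKₐ(H₂S) ≈ 7
The question asks for worst first, so the sequence is read in increasing leaving-group ability.

hydrosulfide (HS⁻) < formate < nitrate (NO₃⁻) < chloride (Cl⁻) < perchlorate (ClO₄⁻)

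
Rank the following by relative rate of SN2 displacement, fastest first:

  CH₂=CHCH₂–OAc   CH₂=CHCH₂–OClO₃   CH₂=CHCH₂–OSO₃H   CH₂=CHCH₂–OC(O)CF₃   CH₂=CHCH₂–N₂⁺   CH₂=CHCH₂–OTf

Identical carbon frameworks mean the comparison reduces to leaving-group quality.
The more stable X⁻ (or X) is on its own — i.e. the weaker a base it is — the better a leaving group it makes.
CH₂=CHCH₂–N₂⁺ loses N₂: no meaningful conjugate acid; N₂ departs as an exceptionally stable neutral molecule
CH₂=CHCH₂–OTf loses OTf⁻: pKₐ(CF₃SO₃H (triflic acid)) ≈ -14
CH₂=CHCH₂–OClO₃ loses ClO₄⁻: pKₐ(HClO₄) ≈ -10
CH₂=CHCH₂–OSO₃H loses HSO₄⁻: pKₐ(H₂SO₄) ≈ -3
CH₂=CHCH₂–OC(O)CF₃ loses CF₃COO⁻: pKₐ(CF₃COOH) ≈ 0.2
CH₂=CHCH₂–OAc loses AcO⁻: pKₐ(CH₃COOH) ≈ 4.8

CH₂=CHCH₂–N₂⁺ > CH₂=CHCH₂–OTf > CH₂=CHCH₂–OClO₃ > CH₂=CHCH₂–OSO₃H > CH₂=CHCH₂–OC(O)CF₃ > CH₂=CHCH₂–OAc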